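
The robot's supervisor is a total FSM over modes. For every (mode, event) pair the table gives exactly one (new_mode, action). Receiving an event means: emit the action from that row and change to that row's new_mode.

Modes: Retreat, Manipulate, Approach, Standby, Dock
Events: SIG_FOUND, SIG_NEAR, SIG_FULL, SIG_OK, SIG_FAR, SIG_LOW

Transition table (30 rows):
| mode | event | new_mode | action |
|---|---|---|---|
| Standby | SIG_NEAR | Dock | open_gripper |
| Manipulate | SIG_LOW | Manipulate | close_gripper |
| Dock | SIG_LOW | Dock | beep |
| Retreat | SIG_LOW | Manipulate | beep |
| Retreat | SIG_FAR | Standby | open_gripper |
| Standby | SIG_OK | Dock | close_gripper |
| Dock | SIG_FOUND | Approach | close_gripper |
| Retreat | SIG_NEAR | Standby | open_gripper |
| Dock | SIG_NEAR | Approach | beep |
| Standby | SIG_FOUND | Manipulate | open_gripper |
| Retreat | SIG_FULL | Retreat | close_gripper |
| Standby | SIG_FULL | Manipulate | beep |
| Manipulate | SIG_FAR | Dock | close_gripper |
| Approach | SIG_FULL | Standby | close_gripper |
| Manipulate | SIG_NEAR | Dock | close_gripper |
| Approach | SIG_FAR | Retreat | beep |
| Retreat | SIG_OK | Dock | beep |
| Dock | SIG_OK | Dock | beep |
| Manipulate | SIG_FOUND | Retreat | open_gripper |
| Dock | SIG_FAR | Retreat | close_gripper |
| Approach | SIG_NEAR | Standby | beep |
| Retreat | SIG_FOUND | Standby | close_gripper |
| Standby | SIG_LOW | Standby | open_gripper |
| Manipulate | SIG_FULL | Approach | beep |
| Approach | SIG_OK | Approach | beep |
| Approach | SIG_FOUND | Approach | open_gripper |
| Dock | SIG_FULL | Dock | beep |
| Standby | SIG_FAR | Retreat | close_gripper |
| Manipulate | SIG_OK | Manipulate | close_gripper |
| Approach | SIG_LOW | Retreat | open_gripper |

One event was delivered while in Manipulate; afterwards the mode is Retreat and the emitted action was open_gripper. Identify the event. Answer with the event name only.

try SIG_FOUND: (Manipulate, SIG_FOUND) → (Retreat, open_gripper)  ← matches
try SIG_NEAR: (Manipulate, SIG_NEAR) → (Dock, close_gripper)
try SIG_FULL: (Manipulate, SIG_FULL) → (Approach, beep)
try SIG_OK: (Manipulate, SIG_OK) → (Manipulate, close_gripper)
try SIG_FAR: (Manipulate, SIG_FAR) → (Dock, close_gripper)
try SIG_LOW: (Manipulate, SIG_LOW) → (Manipulate, close_gripper)

SIG_FOUND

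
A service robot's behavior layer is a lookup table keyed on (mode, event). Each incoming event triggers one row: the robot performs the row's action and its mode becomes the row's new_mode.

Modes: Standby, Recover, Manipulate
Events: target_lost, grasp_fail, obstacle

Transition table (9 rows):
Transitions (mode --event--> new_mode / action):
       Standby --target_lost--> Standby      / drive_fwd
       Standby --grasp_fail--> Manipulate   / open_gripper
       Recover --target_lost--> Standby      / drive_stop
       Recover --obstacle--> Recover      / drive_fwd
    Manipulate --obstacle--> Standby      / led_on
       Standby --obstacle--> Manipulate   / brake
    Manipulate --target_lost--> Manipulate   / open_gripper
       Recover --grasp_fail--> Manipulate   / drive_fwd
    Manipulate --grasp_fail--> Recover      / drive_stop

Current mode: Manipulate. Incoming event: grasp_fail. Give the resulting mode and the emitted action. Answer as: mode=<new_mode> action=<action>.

mode=Recover action=drive_stop

current mode = Manipulate; filter table to that mode:
  (Manipulate, obstacle) → (Standby, led_on)
  (Manipulate, target_lost) → (Manipulate, open_gripper)
  (Manipulate, grasp_fail) → (Recover, drive_stop)  ← event matches
event = grasp_fail selects (Recover, drive_stop)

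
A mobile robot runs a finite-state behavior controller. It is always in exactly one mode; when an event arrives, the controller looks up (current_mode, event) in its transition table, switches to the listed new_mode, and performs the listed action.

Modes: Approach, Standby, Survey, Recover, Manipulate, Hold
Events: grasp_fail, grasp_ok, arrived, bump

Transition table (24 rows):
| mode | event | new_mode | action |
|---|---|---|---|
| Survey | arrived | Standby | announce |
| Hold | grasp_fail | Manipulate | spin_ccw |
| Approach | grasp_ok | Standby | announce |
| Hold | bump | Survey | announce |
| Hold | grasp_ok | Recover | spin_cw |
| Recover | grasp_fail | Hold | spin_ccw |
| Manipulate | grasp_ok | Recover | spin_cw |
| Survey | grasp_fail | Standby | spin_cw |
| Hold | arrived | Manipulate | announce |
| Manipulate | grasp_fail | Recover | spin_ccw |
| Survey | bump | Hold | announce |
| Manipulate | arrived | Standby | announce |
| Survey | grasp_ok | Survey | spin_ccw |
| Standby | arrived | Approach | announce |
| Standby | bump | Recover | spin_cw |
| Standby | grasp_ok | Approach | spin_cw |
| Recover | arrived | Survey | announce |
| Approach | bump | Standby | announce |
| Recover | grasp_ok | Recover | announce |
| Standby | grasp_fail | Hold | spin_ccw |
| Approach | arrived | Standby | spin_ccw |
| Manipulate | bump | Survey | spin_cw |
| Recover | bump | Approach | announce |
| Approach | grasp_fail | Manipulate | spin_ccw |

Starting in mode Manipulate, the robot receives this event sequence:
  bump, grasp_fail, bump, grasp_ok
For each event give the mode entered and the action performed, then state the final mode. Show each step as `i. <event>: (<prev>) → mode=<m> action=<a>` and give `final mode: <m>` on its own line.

final mode: Recover

1. bump: (Manipulate) → mode=Survey action=spin_cw
2. grasp_fail: (Survey) → mode=Standby action=spin_cw
3. bump: (Standby) → mode=Recover action=spin_cw
4. grasp_ok: (Recover) → mode=Recover action=announce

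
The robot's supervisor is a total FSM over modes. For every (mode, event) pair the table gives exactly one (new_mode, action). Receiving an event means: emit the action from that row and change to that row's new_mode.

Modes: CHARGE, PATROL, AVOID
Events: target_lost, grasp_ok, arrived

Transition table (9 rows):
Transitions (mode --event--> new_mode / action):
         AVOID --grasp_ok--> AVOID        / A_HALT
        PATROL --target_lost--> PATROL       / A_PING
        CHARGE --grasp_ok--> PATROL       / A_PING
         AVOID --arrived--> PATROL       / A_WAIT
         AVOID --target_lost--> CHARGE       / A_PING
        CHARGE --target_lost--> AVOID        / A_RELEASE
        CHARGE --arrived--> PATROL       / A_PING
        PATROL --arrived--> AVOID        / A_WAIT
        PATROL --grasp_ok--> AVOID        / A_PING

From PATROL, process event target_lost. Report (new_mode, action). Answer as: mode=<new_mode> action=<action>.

current mode = PATROL; filter table to that mode:
  (PATROL, target_lost) → (PATROL, A_PING)  ← event matches
  (PATROL, arrived) → (AVOID, A_WAIT)
  (PATROL, grasp_ok) → (AVOID, A_PING)
event = target_lost selects (PATROL, A_PING)

mode=PATROL action=A_PING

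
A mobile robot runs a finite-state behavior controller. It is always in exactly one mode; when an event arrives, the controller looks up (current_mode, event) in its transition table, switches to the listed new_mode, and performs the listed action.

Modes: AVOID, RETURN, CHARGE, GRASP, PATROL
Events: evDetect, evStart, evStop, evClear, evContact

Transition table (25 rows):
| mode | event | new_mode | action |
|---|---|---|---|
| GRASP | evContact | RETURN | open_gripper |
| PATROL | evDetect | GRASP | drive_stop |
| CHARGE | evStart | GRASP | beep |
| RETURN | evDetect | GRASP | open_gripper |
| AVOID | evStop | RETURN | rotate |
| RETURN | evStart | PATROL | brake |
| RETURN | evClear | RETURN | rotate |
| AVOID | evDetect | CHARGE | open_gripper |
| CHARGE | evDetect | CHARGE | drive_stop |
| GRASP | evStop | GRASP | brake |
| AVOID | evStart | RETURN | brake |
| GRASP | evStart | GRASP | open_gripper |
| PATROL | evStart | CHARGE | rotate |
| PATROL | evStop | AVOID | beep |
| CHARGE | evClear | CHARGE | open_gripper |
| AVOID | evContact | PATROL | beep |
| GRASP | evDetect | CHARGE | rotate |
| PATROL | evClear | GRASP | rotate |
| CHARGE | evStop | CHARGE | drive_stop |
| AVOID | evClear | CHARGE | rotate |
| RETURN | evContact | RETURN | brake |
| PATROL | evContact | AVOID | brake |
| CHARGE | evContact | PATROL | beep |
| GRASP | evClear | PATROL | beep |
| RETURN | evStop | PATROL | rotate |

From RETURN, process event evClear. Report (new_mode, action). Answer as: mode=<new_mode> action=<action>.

current mode = RETURN; filter table to that mode:
  (RETURN, evDetect) → (GRASP, open_gripper)
  (RETURN, evStart) → (PATROL, brake)
  (RETURN, evClear) → (RETURN, rotate)  ← event matches
  (RETURN, evContact) → (RETURN, brake)
  (RETURN, evStop) → (PATROL, rotate)
event = evClear selects (RETURN, rotate)

mode=RETURN action=rotate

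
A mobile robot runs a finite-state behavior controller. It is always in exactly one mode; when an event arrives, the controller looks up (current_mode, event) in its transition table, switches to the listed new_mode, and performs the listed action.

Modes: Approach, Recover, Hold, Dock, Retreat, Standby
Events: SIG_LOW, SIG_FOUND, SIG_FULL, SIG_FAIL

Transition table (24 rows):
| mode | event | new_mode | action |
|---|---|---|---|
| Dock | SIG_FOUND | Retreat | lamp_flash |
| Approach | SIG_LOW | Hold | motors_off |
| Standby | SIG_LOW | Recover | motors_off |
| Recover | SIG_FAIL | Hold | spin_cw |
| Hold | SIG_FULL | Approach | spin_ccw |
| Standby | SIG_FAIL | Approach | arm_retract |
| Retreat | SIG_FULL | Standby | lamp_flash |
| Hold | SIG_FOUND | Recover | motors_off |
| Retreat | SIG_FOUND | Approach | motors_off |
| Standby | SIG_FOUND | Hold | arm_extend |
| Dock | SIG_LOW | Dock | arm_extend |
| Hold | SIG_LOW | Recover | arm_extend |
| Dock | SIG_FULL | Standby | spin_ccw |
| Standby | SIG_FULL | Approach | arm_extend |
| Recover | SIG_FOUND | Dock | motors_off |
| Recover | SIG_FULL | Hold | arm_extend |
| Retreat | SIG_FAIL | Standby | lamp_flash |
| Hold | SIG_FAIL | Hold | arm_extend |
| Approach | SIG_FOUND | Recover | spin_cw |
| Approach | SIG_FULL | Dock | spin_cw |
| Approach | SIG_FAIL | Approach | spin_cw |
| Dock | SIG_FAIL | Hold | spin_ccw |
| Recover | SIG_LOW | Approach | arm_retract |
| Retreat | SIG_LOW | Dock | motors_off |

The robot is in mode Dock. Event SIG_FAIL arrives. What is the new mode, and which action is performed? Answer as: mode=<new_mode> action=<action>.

current mode = Dock; filter table to that mode:
  (Dock, SIG_FOUND) → (Retreat, lamp_flash)
  (Dock, SIG_LOW) → (Dock, arm_extend)
  (Dock, SIG_FULL) → (Standby, spin_ccw)
  (Dock, SIG_FAIL) → (Hold, spin_ccw)  ← event matches
event = SIG_FAIL selects (Hold, spin_ccw)

mode=Hold action=spin_ccw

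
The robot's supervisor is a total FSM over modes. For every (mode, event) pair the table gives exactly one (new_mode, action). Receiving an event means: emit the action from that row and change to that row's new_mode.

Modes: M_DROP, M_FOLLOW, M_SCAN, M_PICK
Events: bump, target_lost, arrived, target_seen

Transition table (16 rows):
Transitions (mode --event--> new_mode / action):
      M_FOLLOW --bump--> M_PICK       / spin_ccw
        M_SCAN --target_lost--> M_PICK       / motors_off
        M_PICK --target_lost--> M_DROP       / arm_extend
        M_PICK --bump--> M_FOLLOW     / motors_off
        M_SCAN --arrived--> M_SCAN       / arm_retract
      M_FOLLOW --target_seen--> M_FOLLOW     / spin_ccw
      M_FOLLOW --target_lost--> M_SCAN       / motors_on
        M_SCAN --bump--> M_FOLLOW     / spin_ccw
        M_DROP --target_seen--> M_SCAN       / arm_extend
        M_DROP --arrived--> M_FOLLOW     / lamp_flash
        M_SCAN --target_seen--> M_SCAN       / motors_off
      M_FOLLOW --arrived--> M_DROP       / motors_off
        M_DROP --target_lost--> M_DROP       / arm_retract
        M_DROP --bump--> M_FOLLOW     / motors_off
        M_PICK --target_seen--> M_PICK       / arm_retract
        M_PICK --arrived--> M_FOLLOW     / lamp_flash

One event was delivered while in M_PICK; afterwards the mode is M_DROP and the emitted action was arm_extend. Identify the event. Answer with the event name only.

try bump: (M_PICK, bump) → (M_FOLLOW, motors_off)
try target_lost: (M_PICK, target_lost) → (M_DROP, arm_extend)  ← matches
try arrived: (M_PICK, arrived) → (M_FOLLOW, lamp_flash)
try target_seen: (M_PICK, target_seen) → (M_PICK, arm_retract)

target_lost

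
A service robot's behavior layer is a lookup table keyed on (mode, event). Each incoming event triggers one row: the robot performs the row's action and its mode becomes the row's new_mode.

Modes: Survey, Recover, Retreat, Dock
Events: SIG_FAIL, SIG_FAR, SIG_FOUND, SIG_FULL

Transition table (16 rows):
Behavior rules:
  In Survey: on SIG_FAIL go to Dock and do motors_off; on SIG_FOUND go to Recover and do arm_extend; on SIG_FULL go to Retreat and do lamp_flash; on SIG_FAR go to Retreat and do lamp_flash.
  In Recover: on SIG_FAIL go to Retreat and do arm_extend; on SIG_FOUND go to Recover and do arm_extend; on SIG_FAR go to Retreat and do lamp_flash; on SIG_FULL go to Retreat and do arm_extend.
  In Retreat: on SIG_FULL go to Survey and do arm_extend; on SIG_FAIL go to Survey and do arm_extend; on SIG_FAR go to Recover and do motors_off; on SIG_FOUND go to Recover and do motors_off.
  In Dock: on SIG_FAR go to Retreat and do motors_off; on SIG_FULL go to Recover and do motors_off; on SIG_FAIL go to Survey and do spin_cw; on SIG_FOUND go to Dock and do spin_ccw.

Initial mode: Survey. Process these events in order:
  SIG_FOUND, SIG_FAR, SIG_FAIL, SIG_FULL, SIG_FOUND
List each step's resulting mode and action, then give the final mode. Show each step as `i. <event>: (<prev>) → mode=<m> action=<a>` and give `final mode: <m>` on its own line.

final mode: Recover

1. SIG_FOUND: (Survey) → mode=Recover action=arm_extend
2. SIG_FAR: (Recover) → mode=Retreat action=lamp_flash
3. SIG_FAIL: (Retreat) → mode=Survey action=arm_extend
4. SIG_FULL: (Survey) → mode=Retreat action=lamp_flash
5. SIG_FOUND: (Retreat) → mode=Recover action=motors_off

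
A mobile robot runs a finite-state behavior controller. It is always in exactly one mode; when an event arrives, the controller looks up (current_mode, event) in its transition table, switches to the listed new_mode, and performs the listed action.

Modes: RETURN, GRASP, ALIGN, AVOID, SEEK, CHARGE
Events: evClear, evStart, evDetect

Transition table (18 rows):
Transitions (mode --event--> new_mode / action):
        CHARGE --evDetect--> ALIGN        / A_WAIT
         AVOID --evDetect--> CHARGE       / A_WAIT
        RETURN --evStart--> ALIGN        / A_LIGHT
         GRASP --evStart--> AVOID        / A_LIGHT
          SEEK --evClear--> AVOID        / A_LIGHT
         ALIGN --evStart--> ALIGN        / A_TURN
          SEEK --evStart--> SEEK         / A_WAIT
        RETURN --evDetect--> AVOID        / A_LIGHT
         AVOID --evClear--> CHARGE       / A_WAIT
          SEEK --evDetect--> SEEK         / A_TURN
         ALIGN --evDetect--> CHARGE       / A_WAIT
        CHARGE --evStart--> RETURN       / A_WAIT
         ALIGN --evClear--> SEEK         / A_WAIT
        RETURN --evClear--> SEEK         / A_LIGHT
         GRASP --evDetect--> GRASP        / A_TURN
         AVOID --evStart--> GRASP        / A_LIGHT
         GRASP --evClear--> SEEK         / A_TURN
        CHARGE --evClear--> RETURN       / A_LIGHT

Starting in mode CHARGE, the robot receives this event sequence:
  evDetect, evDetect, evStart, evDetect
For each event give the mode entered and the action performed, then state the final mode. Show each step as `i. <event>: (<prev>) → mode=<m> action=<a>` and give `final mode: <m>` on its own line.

1. evDetect: (CHARGE) → mode=ALIGN action=A_WAIT
2. evDetect: (ALIGN) → mode=CHARGE action=A_WAIT
3. evStart: (CHARGE) → mode=RETURN action=A_WAIT
4. evDetect: (RETURN) → mode=AVOID action=A_LIGHT

final mode: AVOID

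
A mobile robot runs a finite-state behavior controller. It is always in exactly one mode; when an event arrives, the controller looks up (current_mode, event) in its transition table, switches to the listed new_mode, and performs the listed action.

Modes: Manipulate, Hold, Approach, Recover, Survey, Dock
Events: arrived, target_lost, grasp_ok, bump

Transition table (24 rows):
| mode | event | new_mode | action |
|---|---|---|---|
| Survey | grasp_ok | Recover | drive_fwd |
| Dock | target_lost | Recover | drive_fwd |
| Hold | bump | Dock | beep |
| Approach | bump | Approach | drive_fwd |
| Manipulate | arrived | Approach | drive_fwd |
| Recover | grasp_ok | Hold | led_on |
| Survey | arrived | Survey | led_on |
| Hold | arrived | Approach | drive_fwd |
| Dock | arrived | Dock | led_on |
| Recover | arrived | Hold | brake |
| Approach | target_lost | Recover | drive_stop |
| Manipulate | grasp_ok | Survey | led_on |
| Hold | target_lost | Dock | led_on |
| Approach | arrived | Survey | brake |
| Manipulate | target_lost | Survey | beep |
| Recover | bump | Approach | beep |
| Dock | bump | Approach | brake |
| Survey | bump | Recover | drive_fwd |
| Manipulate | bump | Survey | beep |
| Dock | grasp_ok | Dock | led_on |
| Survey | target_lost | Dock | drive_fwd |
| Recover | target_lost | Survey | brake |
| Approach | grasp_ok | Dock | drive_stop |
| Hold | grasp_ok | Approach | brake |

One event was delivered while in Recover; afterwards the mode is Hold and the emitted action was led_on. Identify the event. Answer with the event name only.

try arrived: (Recover, arrived) → (Hold, brake)
try target_lost: (Recover, target_lost) → (Survey, brake)
try grasp_ok: (Recover, grasp_ok) → (Hold, led_on)  ← matches
try bump: (Recover, bump) → (Approach, beep)

grasp_ok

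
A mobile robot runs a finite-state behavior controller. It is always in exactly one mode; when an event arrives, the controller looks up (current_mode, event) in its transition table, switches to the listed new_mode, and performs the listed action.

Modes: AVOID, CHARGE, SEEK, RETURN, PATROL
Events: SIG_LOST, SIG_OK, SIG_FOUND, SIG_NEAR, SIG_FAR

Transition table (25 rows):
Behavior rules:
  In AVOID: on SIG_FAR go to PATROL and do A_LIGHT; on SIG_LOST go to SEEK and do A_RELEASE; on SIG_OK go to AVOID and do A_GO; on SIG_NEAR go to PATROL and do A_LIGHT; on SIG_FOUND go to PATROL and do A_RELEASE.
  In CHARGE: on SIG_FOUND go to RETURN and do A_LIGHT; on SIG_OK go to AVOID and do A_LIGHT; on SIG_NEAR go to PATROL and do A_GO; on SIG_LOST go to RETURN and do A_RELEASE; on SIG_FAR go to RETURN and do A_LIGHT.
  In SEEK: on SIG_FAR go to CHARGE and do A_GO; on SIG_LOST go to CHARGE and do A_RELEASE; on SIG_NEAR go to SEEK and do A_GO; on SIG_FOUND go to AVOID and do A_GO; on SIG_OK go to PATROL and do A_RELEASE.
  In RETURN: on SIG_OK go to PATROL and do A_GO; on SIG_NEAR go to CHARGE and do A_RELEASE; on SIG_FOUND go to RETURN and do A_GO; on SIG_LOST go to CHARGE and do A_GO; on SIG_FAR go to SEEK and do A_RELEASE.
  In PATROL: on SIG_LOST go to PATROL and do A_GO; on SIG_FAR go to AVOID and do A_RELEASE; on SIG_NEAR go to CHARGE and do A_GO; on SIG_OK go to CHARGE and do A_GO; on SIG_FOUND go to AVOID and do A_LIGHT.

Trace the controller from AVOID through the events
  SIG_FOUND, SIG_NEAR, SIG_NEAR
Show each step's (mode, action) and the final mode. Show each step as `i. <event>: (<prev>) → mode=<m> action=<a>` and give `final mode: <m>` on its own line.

final mode: PATROL

1. SIG_FOUND: (AVOID) → mode=PATROL action=A_RELEASE
2. SIG_NEAR: (PATROL) → mode=CHARGE action=A_GO
3. SIG_NEAR: (CHARGE) → mode=PATROL action=A_GO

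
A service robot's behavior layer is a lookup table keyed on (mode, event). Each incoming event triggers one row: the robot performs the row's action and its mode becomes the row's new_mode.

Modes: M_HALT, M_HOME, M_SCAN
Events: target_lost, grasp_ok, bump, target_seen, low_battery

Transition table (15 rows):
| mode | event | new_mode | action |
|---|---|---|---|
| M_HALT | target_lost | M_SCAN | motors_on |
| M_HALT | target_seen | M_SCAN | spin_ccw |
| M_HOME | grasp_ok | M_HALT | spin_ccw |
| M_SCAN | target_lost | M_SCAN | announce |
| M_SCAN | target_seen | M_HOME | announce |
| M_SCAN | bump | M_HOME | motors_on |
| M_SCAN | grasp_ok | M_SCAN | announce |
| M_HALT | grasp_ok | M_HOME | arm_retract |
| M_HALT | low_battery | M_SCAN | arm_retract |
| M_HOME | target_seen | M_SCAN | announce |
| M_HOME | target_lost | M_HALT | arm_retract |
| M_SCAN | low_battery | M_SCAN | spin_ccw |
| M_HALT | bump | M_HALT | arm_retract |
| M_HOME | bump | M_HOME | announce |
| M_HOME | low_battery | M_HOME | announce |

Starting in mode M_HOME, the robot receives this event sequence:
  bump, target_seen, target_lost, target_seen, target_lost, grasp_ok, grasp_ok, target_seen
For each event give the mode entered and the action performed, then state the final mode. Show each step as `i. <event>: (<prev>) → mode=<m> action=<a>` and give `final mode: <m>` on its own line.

1. bump: (M_HOME) → mode=M_HOME action=announce
2. target_seen: (M_HOME) → mode=M_SCAN action=announce
3. target_lost: (M_SCAN) → mode=M_SCAN action=announce
4. target_seen: (M_SCAN) → mode=M_HOME action=announce
5. target_lost: (M_HOME) → mode=M_HALT action=arm_retract
6. grasp_ok: (M_HALT) → mode=M_HOME action=arm_retract
7. grasp_ok: (M_HOME) → mode=M_HALT action=spin_ccw
8. target_seen: (M_HALT) → mode=M_SCAN action=spin_ccw

final mode: M_SCAN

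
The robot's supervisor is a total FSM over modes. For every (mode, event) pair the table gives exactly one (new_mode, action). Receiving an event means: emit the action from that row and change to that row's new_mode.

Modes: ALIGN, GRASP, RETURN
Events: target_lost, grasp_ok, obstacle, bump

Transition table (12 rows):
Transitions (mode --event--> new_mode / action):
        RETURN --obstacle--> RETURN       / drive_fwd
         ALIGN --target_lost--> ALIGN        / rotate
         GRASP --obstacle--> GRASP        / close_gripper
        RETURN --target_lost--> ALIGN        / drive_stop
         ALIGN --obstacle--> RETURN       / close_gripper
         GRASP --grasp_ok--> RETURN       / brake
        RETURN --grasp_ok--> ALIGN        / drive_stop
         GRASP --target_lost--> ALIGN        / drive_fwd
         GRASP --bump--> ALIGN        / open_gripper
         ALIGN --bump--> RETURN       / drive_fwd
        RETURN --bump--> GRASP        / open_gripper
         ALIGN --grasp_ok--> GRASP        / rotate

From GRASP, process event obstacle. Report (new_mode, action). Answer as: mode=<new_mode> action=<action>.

mode=GRASP action=close_gripper

current mode = GRASP; filter table to that mode:
  (GRASP, obstacle) → (GRASP, close_gripper)  ← event matches
  (GRASP, grasp_ok) → (RETURN, brake)
  (GRASP, target_lost) → (ALIGN, drive_fwd)
  (GRASP, bump) → (ALIGN, open_gripper)
event = obstacle selects (GRASP, close_gripper)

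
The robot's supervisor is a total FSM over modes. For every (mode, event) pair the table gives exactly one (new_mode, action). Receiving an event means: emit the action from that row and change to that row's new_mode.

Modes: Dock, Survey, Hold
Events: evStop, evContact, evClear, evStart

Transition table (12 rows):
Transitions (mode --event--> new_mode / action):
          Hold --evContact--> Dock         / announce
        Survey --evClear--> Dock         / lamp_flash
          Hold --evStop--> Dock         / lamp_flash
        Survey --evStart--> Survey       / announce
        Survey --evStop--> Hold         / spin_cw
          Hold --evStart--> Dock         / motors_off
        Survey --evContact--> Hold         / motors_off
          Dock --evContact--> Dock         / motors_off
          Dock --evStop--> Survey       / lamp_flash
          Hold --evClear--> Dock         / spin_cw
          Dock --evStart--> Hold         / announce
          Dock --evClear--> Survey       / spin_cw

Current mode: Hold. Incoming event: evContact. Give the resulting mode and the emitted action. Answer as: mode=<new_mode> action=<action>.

mode=Dock action=announce

current mode = Hold; filter table to that mode:
  (Hold, evContact) → (Dock, announce)  ← event matches
  (Hold, evStop) → (Dock, lamp_flash)
  (Hold, evStart) → (Dock, motors_off)
  (Hold, evClear) → (Dock, spin_cw)
event = evContact selects (Dock, announce)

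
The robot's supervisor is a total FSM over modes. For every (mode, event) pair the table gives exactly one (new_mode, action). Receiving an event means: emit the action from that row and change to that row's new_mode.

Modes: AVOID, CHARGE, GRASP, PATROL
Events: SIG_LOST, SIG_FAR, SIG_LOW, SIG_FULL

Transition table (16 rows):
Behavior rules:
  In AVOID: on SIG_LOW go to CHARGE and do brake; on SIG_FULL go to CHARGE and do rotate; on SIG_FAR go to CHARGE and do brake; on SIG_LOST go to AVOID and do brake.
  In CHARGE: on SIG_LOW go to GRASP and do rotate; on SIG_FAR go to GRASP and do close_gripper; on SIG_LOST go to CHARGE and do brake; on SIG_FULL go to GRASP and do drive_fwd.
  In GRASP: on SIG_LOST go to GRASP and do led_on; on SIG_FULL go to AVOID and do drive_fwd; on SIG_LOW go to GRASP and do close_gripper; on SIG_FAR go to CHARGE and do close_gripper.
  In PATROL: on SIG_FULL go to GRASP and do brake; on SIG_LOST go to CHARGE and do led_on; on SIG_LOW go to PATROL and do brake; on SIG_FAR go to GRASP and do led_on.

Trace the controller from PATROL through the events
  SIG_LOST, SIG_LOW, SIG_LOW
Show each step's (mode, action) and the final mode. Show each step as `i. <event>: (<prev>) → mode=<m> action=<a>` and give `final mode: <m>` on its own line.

1. SIG_LOST: (PATROL) → mode=CHARGE action=led_on
2. SIG_LOW: (CHARGE) → mode=GRASP action=rotate
3. SIG_LOW: (GRASP) → mode=GRASP action=close_gripper

final mode: GRASP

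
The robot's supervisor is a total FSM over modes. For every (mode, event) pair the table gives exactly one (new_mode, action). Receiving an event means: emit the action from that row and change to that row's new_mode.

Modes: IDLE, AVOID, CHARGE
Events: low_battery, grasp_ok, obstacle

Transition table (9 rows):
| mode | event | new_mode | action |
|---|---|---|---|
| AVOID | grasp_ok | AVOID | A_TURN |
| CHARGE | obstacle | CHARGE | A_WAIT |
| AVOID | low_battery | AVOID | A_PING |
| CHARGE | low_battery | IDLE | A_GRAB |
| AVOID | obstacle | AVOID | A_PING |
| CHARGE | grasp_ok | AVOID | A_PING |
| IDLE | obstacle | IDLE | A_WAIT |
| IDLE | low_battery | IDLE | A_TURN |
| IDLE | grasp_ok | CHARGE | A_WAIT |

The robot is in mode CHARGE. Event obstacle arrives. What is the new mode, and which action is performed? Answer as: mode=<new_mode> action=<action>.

current mode = CHARGE; filter table to that mode:
  (CHARGE, obstacle) → (CHARGE, A_WAIT)  ← event matches
  (CHARGE, low_battery) → (IDLE, A_GRAB)
  (CHARGE, grasp_ok) → (AVOID, A_PING)
event = obstacle selects (CHARGE, A_WAIT)

mode=CHARGE action=A_WAIT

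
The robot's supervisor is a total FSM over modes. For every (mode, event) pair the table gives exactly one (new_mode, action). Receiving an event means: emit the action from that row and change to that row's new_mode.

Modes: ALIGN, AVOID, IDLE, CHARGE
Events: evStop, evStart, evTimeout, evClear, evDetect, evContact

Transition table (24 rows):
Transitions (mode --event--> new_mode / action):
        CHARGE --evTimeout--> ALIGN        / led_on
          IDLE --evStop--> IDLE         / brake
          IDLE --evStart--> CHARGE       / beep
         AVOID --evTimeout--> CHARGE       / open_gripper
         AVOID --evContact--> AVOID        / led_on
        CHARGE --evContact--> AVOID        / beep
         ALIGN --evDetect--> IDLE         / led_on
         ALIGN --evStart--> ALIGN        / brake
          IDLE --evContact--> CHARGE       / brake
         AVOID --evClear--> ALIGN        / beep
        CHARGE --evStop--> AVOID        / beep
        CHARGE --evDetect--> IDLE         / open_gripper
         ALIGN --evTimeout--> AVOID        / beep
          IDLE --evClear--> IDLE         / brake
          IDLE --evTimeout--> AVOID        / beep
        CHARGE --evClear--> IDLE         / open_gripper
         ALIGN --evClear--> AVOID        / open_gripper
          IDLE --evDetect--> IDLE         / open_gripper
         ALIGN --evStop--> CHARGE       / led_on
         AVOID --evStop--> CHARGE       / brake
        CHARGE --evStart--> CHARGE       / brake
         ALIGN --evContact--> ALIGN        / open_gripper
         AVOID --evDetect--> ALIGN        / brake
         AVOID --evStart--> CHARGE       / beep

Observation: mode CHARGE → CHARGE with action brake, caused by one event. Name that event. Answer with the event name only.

try evStop: (CHARGE, evStop) → (AVOID, beep)
try evStart: (CHARGE, evStart) → (CHARGE, brake)  ← matches
try evTimeout: (CHARGE, evTimeout) → (ALIGN, led_on)
try evClear: (CHARGE, evClear) → (IDLE, open_gripper)
try evDetect: (CHARGE, evDetect) → (IDLE, open_gripper)
try evContact: (CHARGE, evContact) → (AVOID, beep)

evStart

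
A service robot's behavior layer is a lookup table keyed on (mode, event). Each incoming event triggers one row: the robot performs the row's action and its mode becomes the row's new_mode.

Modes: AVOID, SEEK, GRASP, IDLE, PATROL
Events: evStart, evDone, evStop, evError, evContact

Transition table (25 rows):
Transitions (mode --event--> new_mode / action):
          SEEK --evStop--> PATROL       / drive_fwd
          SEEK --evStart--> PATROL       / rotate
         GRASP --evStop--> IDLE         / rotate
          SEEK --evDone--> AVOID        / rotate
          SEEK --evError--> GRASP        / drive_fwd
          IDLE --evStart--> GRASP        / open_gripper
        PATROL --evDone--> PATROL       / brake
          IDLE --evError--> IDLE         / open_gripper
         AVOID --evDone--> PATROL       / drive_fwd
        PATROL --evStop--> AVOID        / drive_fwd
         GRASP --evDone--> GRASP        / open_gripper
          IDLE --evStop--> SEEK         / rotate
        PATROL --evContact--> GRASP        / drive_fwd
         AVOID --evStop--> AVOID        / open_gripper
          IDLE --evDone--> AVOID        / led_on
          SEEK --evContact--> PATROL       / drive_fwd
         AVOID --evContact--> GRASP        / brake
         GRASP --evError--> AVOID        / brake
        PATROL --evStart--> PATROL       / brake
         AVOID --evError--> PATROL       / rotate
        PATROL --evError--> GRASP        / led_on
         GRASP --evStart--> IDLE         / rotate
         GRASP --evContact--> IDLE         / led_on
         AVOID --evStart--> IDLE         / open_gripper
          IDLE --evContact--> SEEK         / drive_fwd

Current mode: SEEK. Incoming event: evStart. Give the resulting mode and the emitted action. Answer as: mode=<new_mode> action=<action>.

current mode = SEEK; filter table to that mode:
  (SEEK, evStop) → (PATROL, drive_fwd)
  (SEEK, evStart) → (PATROL, rotate)  ← event matches
  (SEEK, evDone) → (AVOID, rotate)
  (SEEK, evError) → (GRASP, drive_fwd)
  (SEEK, evContact) → (PATROL, drive_fwd)
event = evStart selects (PATROL, rotate)

mode=PATROL action=rotate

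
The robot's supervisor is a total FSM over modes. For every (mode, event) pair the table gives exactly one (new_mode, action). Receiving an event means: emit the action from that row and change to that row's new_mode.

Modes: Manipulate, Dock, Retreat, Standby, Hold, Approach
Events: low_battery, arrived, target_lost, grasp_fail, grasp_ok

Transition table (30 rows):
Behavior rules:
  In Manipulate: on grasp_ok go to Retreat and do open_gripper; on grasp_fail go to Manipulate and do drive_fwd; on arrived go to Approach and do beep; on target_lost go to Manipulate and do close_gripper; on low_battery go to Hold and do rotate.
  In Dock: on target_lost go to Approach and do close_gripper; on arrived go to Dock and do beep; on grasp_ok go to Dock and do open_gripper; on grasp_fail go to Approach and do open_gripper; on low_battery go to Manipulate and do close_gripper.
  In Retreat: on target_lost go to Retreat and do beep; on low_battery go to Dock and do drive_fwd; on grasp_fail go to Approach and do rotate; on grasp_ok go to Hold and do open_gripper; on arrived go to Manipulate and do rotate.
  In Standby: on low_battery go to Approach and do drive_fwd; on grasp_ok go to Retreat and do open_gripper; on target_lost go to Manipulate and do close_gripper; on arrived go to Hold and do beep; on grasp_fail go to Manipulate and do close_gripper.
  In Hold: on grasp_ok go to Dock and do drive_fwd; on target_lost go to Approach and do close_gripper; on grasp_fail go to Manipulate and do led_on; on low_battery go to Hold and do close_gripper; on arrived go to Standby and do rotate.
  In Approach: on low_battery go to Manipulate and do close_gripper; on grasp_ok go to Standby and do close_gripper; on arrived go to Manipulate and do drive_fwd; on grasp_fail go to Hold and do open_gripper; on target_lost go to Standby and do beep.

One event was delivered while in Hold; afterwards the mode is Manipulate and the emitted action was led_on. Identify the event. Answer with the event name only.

grasp_fail

try low_battery: (Hold, low_battery) → (Hold, close_gripper)
try arrived: (Hold, arrived) → (Standby, rotate)
try target_lost: (Hold, target_lost) → (Approach, close_gripper)
try grasp_fail: (Hold, grasp_fail) → (Manipulate, led_on)  ← matches
try grasp_ok: (Hold, grasp_ok) → (Dock, drive_fwd)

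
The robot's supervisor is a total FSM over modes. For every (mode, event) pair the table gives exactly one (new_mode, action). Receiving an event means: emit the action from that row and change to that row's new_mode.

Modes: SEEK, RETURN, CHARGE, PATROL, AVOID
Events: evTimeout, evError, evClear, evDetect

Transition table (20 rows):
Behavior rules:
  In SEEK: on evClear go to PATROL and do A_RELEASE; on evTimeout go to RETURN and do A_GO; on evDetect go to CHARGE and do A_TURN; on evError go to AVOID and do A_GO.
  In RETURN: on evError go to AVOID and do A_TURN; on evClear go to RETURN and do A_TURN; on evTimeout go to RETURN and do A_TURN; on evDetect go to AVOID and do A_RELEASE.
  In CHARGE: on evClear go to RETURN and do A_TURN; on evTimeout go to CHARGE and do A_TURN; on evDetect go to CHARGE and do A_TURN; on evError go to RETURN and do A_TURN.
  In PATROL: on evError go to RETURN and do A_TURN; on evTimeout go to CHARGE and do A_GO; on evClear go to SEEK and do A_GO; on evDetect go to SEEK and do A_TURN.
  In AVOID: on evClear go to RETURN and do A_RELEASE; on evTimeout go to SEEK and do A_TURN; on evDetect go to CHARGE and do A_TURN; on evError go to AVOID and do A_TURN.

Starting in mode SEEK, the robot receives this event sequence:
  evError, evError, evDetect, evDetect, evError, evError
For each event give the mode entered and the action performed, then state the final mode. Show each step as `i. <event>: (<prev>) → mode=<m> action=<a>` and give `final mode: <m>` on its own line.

1. evError: (SEEK) → mode=AVOID action=A_GO
2. evError: (AVOID) → mode=AVOID action=A_TURN
3. evDetect: (AVOID) → mode=CHARGE action=A_TURN
4. evDetect: (CHARGE) → mode=CHARGE action=A_TURN
5. evError: (CHARGE) → mode=RETURN action=A_TURN
6. evError: (RETURN) → mode=AVOID action=A_TURN

final mode: AVOID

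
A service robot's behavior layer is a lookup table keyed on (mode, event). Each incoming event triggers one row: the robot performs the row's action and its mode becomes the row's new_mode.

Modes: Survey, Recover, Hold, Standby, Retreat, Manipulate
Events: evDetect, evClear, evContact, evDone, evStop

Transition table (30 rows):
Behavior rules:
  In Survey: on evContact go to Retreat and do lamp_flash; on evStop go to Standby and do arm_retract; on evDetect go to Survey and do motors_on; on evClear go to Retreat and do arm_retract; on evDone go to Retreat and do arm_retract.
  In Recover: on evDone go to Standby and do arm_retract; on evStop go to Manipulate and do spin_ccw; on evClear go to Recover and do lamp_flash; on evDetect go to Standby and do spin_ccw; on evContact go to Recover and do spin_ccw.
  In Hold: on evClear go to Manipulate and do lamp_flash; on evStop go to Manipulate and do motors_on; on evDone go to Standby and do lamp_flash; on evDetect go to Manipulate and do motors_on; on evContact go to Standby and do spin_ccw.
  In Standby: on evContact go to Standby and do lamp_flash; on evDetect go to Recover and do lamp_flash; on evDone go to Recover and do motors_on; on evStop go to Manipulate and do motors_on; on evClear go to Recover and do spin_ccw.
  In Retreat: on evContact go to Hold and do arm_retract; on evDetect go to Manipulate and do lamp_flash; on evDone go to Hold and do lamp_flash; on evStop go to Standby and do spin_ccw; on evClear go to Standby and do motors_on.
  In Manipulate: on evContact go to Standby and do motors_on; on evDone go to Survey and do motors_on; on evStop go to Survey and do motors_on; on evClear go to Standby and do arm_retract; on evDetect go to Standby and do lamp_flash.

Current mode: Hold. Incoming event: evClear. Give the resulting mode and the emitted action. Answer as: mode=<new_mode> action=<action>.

current mode = Hold; filter table to that mode:
  (Hold, evClear) → (Manipulate, lamp_flash)  ← event matches
  (Hold, evStop) → (Manipulate, motors_on)
  (Hold, evDone) → (Standby, lamp_flash)
  (Hold, evDetect) → (Manipulate, motors_on)
  (Hold, evContact) → (Standby, spin_ccw)
event = evClear selects (Manipulate, lamp_flash)

mode=Manipulate action=lamp_flash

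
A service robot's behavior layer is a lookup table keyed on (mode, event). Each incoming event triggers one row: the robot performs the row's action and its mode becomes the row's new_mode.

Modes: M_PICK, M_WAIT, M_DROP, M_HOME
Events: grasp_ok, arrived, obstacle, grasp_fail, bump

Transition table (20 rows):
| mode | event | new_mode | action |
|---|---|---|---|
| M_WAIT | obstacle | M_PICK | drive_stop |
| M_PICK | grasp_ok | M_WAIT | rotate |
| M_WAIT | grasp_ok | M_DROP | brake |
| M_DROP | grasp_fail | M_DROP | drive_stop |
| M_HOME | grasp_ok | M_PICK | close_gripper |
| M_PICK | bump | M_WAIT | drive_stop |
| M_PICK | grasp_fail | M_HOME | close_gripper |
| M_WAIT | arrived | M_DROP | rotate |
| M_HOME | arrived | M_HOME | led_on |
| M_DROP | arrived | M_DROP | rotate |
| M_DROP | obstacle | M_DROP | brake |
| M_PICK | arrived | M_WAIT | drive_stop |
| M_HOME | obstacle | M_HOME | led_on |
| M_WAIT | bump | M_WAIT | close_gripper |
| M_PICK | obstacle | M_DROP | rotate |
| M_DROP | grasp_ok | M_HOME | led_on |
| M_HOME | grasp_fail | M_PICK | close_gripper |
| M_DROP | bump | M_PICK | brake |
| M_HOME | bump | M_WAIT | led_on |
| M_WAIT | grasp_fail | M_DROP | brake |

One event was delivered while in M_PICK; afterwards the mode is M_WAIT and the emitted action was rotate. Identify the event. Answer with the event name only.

try grasp_ok: (M_PICK, grasp_ok) → (M_WAIT, rotate)  ← matches
try arrived: (M_PICK, arrived) → (M_WAIT, drive_stop)
try obstacle: (M_PICK, obstacle) → (M_DROP, rotate)
try grasp_fail: (M_PICK, grasp_fail) → (M_HOME, close_gripper)
try bump: (M_PICK, bump) → (M_WAIT, drive_stop)

grasp_ok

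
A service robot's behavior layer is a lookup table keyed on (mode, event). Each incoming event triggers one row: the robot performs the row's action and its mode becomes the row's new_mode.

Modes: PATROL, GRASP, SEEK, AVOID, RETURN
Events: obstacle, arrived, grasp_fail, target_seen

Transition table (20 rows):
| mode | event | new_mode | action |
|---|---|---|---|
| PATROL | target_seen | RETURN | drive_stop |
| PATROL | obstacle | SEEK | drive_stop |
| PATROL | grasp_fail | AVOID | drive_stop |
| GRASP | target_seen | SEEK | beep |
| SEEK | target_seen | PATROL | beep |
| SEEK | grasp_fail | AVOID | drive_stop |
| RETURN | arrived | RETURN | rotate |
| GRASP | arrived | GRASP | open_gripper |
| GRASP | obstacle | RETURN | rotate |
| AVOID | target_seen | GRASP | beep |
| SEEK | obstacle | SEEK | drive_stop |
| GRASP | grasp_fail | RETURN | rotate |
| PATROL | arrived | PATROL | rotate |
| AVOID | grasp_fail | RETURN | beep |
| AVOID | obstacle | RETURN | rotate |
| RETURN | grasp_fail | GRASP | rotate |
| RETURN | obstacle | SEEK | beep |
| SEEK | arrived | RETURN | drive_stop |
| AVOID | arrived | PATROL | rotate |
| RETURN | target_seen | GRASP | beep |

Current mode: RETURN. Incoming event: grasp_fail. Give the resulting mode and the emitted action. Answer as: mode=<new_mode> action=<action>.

mode=GRASP action=rotate

current mode = RETURN; filter table to that mode:
  (RETURN, arrived) → (RETURN, rotate)
  (RETURN, grasp_fail) → (GRASP, rotate)  ← event matches
  (RETURN, obstacle) → (SEEK, beep)
  (RETURN, target_seen) → (GRASP, beep)
event = grasp_fail selects (GRASP, rotate)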